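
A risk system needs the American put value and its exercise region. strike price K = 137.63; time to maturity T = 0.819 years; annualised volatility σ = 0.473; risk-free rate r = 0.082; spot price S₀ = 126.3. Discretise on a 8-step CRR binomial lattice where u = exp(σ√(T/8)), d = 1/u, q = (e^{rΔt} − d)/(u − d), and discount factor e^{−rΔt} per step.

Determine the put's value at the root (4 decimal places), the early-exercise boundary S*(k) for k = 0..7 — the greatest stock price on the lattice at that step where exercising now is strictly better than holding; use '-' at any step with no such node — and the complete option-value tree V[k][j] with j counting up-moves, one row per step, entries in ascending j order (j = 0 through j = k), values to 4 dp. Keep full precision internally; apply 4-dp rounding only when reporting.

Δt=0.10237, u=1.16339, d=0.85955, q=0.48998, disc=e^(-rΔt)=0.99164
k=8 terminal: V=max(K-S,0) → 99.9952 86.6919 68.6860 44.3154 11.3300 0.0000 0.0000 0.0000 0.0000
k=7: j=0 S=43.7840 intr=93.8460 cont=92.6954 V=93.8460[EX]; j=1 S=59.2611 intr=78.3689 cont=77.2184 V=78.3689[EX]; j=2 S=80.2090 intr=57.4210 cont=56.2705 V=57.4210[EX]; j=3 S=108.5617 intr=29.0683 cont=27.9178 V=29.0683[EX]; j=4 S=146.9367 intr=0.0000 cont=5.7302 V=5.7302[hold]; j=5 S=198.8766 intr=0.0000 cont=0.0000 V=0.0000[hold]; j=6 S=269.1766 intr=0.0000 cont=0.0000 V=0.0000[hold]; j=7 S=364.3266 intr=0.0000 cont=0.0000 V=0.0000[hold]  S*(7)=108.5617
k=6: j=0 S=50.9381 intr=86.6919 cont=85.5414 V=86.6919[EX]; j=1 S=68.9440 intr=68.6860 cont=67.5355 V=68.6860[EX]; j=2 S=93.3146 intr=44.3154 cont=43.1648 V=44.3154[EX]; j=3 S=126.3000 intr=11.3300 cont=17.4857 V=17.4857[hold]; j=4 S=170.9452 intr=0.0000 cont=2.8981 V=2.8981[hold]; j=5 S=231.3718 intr=0.0000 cont=0.0000 V=0.0000[hold]; j=6 S=313.1584 intr=0.0000 cont=0.0000 V=0.0000[hold]  S*(6)=93.3146
k=5: j=0 S=59.2611 intr=78.3689 cont=77.2184 V=78.3689[EX]; j=1 S=80.2090 intr=57.4210 cont=56.2705 V=57.4210[EX]; j=2 S=108.5617 intr=29.0683 cont=30.9087 V=30.9087[hold]; j=3 S=146.9367 intr=0.0000 cont=10.2516 V=10.2516[hold]; j=4 S=198.8766 intr=0.0000 cont=1.4657 V=1.4657[hold]; j=5 S=269.1766 intr=0.0000 cont=0.0000 V=0.0000[hold]  S*(5)=80.2090
k=4: j=0 S=68.9440 intr=68.6860 cont=67.5355 V=68.6860[EX]; j=1 S=93.3146 intr=44.3154 cont=44.0591 V=44.3154[EX]; j=2 S=126.3000 intr=11.3300 cont=20.6133 V=20.6133[hold]; j=3 S=170.9452 intr=0.0000 cont=5.8970 V=5.8970[hold]; j=4 S=231.3718 intr=0.0000 cont=0.7413 V=0.7413[hold]  S*(4)=93.3146
k=3: j=0 S=80.2090 intr=57.4210 cont=56.2705 V=57.4210[EX]; j=1 S=108.5617 intr=29.0683 cont=32.4284 V=32.4284[hold]; j=2 S=146.9367 intr=0.0000 cont=13.2905 V=13.2905[hold]; j=3 S=198.8766 intr=0.0000 cont=3.3426 V=3.3426[hold]  S*(3)=80.2090
k=2: j=0 S=93.3146 intr=44.3154 cont=44.7975 V=44.7975[hold]; j=1 S=126.3000 intr=11.3300 cont=22.8585 V=22.8585[hold]; j=2 S=170.9452 intr=0.0000 cont=8.3459 V=8.3459[hold]  S*(2)=-
k=1: j=0 S=108.5617 intr=29.0683 cont=33.7631 V=33.7631[hold]; j=1 S=146.9367 intr=0.0000 cont=15.6159 V=15.6159[hold]  S*(1)=-
k=0: j=0 S=126.3000 intr=11.3300 cont=24.6634 V=24.6634[hold]  S*(0)=-

price = 24.6634
boundary = - - - 80.2090 93.3146 80.2090 93.3146 108.5617
tree:
24.6634
33.7631 15.6159
44.7975 22.8585 8.3459
57.4210 32.4284 13.2905 3.3426
68.6860 44.3154 20.6133 5.8970 0.7413
78.3689 57.4210 30.9087 10.2516 1.4657 0.0000
86.6919 68.6860 44.3154 17.4857 2.8981 0.0000 0.0000
93.8460 78.3689 57.4210 29.0683 5.7302 0.0000 0.0000 0.0000
99.9952 86.6919 68.6860 44.3154 11.3300 0.0000 0.0000 0.0000 0.0000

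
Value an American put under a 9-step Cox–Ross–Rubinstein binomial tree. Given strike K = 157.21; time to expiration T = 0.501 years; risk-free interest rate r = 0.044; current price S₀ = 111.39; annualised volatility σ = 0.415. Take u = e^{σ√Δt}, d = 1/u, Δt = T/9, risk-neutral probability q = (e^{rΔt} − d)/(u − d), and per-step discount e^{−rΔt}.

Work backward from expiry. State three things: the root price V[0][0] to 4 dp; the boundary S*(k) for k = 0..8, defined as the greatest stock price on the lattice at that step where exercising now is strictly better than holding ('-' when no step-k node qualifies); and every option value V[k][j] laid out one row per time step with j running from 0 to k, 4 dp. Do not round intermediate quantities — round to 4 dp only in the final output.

Δt=0.05567, u=1.10287, d=0.90673, q=0.48804, disc=e^(-rΔt)=0.99755
k=9 terminal: V=max(K-S,0) → 111.0640 101.0818 88.9403 74.1723 56.2097 34.3615 7.7872 0.0000 0.0000 0.0000
k=8: j=0 S=50.8929 intr=106.3171 cont=105.9325 V=106.3171[EX]; j=1 S=61.9020 intr=95.3080 cont=94.9234 V=95.3080[EX]; j=2 S=75.2925 intr=81.9175 cont=81.5329 V=81.9175[EX]; j=3 S=91.5797 intr=65.6303 cont=65.2458 V=65.6303[EX]; j=4 S=111.3900 intr=45.8200 cont=45.4354 V=45.8200[EX]; j=5 S=135.4857 intr=21.7243 cont=21.3397 V=21.7243[EX]; j=6 S=164.7937 intr=0.0000 cont=3.9769 V=3.9769[hold]; j=7 S=200.4416 intr=0.0000 cont=0.0000 V=0.0000[hold]; j=8 S=243.8007 intr=0.0000 cont=0.0000 V=0.0000[hold]  S*(8)=135.4857
k=7: j=0 S=56.1282 intr=101.0818 cont=100.6972 V=101.0818[EX]; j=1 S=68.2697 intr=88.9403 cont=88.5557 V=88.9403[EX]; j=2 S=83.0377 intr=74.1723 cont=73.7877 V=74.1723[EX]; j=3 S=101.0003 intr=56.2097 cont=55.8251 V=56.2097[EX]; j=4 S=122.8485 intr=34.3615 cont=33.9769 V=34.3615[EX]; j=5 S=149.4228 intr=7.7872 cont=13.0309 V=13.0309[hold]; j=6 S=181.7457 intr=0.0000 cont=2.0310 V=2.0310[hold]; j=7 S=221.0606 intr=0.0000 cont=0.0000 V=0.0000[hold]  S*(7)=122.8485
k=6: j=0 S=61.9020 intr=95.3080 cont=94.9234 V=95.3080[EX]; j=1 S=75.2925 intr=81.9175 cont=81.5329 V=81.9175[EX]; j=2 S=91.5797 intr=65.6303 cont=65.2458 V=65.6303[EX]; j=3 S=111.3900 intr=45.8200 cont=45.4354 V=45.8200[EX]; j=4 S=135.4857 intr=21.7243 cont=23.8926 V=23.8926[hold]; j=5 S=164.7937 intr=0.0000 cont=7.6437 V=7.6437[hold]; j=6 S=200.4416 intr=0.0000 cont=1.0373 V=1.0373[hold]  S*(6)=111.3900
k=5: j=0 S=68.2697 intr=88.9403 cont=88.5557 V=88.9403[EX]; j=1 S=83.0377 intr=74.1723 cont=73.7877 V=74.1723[EX]; j=2 S=101.0003 intr=56.2097 cont=55.8251 V=56.2097[EX]; j=3 S=122.8485 intr=34.3615 cont=35.0326 V=35.0326[hold]; j=4 S=149.4228 intr=7.7872 cont=15.9234 V=15.9234[hold]; j=5 S=181.7457 intr=0.0000 cont=4.4087 V=4.4087[hold]  S*(5)=101.0003
k=4: j=0 S=75.2925 intr=81.9175 cont=81.5329 V=81.9175[EX]; j=1 S=91.5797 intr=65.6303 cont=65.2458 V=65.6303[EX]; j=2 S=111.3900 intr=45.8200 cont=45.7621 V=45.8200[EX]; j=3 S=135.4857 intr=21.7243 cont=25.6436 V=25.6436[hold]; j=4 S=164.7937 intr=0.0000 cont=10.2785 V=10.2785[hold]  S*(4)=111.3900
k=3: j=0 S=83.0377 intr=74.1723 cont=73.7877 V=74.1723[EX]; j=1 S=101.0003 intr=56.2097 cont=55.8251 V=56.2097[EX]; j=2 S=122.8485 intr=34.3615 cont=35.8850 V=35.8850[hold]; j=3 S=149.4228 intr=7.7872 cont=18.1003 V=18.1003[hold]  S*(3)=101.0003
k=2: j=0 S=91.5797 intr=65.6303 cont=65.2458 V=65.6303[EX]; j=1 S=111.3900 intr=45.8200 cont=46.1771 V=46.1771[hold]; j=2 S=135.4857 intr=21.7243 cont=27.1388 V=27.1388[hold]  S*(2)=91.5797
k=1: j=0 S=101.0003 intr=56.2097 cont=55.9990 V=56.2097[EX]; j=1 S=122.8485 intr=34.3615 cont=36.7953 V=36.7953[hold]  S*(1)=101.0003
k=0: j=0 S=111.3900 intr=45.8200 cont=46.6203 V=46.6203[hold]  S*(0)=-

price = 46.6203
boundary = - 101.0003 91.5797 101.0003 111.3900 101.0003 111.3900 122.8485 135.4857
tree:
46.6203
56.2097 36.7953
65.6303 46.1771 27.1388
74.1723 56.2097 35.8850 18.1003
81.9175 65.6303 45.8200 25.6436 10.2785
88.9403 74.1723 56.2097 35.0326 15.9234 4.4087
95.3080 81.9175 65.6303 45.8200 23.8926 7.6437 1.0373
101.0818 88.9403 74.1723 56.2097 34.3615 13.0309 2.0310 0.0000
106.3171 95.3080 81.9175 65.6303 45.8200 21.7243 3.9769 0.0000 0.0000
111.0640 101.0818 88.9403 74.1723 56.2097 34.3615 7.7872 0.0000 0.0000 0.0000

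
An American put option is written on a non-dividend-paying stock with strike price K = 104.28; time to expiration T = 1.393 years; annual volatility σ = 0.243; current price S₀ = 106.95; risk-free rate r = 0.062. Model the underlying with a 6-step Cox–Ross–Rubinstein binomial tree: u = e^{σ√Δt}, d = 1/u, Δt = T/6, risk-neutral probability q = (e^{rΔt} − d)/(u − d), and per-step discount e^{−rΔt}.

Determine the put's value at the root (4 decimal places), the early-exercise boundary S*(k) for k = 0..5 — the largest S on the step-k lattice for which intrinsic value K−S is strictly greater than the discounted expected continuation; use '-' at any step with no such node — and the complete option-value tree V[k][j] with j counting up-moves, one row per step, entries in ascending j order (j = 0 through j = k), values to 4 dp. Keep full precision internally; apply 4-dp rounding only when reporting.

Δt=0.23217, u=1.12422, d=0.88951, q=0.53253, disc=e^(-rΔt)=0.98571
k=6 terminal: V=max(K-S,0) → 51.3038 37.3253 19.6585 0.0000 0.0000 0.0000 0.0000
k=5: j=0 S=59.5568 intr=44.7232 cont=43.2330 V=44.7232[EX]; j=1 S=75.2716 intr=29.0084 cont=27.5181 V=29.0084[EX]; j=2 S=95.1329 intr=9.1471 cont=9.0583 V=9.1471[EX]; j=3 S=120.2350 intr=0.0000 cont=0.0000 V=0.0000[hold]; j=4 S=151.9605 intr=0.0000 cont=0.0000 V=0.0000[hold]; j=5 S=192.0572 intr=0.0000 cont=0.0000 V=0.0000[hold]  S*(5)=95.1329
k=4: j=0 S=66.9547 intr=37.3253 cont=35.8350 V=37.3253[EX]; j=1 S=84.6215 intr=19.6585 cont=18.1682 V=19.6585[EX]; j=2 S=106.9500 intr=0.0000 cont=4.2148 V=4.2148[hold]; j=3 S=135.1701 intr=0.0000 cont=0.0000 V=0.0000[hold]; j=4 S=170.8365 intr=0.0000 cont=0.0000 V=0.0000[hold]  S*(4)=84.6215
k=3: j=0 S=75.2716 intr=29.0084 cont=27.5181 V=29.0084[EX]; j=1 S=95.1329 intr=9.1471 cont=11.2708 V=11.2708[hold]; j=2 S=120.2350 intr=0.0000 cont=1.9421 V=1.9421[hold]; j=3 S=151.9605 intr=0.0000 cont=0.0000 V=0.0000[hold]  S*(3)=75.2716
k=2: j=0 S=84.6215 intr=19.6585 cont=19.2830 V=19.6585[EX]; j=1 S=106.9500 intr=0.0000 cont=6.2129 V=6.2129[hold]; j=2 S=135.1701 intr=0.0000 cont=0.8949 V=0.8949[hold]  S*(2)=84.6215
k=1: j=0 S=95.1329 intr=9.1471 cont=12.3196 V=12.3196[hold]; j=1 S=120.2350 intr=0.0000 cont=3.3326 V=3.3326[hold]  S*(1)=-
k=0: j=0 S=106.9500 intr=0.0000 cont=7.4260 V=7.4260[hold]  S*(0)=-

price = 7.4260
boundary = - - 84.6215 75.2716 84.6215 95.1329
tree:
7.4260
12.3196 3.3326
19.6585 6.2129 0.8949
29.0084 11.2708 1.9421 0.0000
37.3253 19.6585 4.2148 0.0000 0.0000
44.7232 29.0084 9.1471 0.0000 0.0000 0.0000
51.3038 37.3253 19.6585 0.0000 0.0000 0.0000 0.0000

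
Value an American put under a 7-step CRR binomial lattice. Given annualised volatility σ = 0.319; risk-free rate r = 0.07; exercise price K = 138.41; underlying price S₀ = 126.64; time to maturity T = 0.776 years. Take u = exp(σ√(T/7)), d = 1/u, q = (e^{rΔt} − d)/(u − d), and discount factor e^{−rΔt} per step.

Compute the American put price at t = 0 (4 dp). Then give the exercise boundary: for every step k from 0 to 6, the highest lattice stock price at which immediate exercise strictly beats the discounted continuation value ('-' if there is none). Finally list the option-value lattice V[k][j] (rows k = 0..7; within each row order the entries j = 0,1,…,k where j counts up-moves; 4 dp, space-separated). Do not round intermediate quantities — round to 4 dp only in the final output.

Δt=0.11086, u=1.11206, d=0.89923, q=0.51008, disc=e^(-rΔt)=0.99227
k=7 terminal: V=max(K-S,0) → 78.1983 63.9479 46.3249 24.5310 0.0000 0.0000 0.0000 0.0000
k=6: j=0 S=66.9588 intr=71.4512 cont=70.3813 V=71.4512[EX]; j=1 S=82.8061 intr=55.6039 cont=54.5340 V=55.6039[EX]; j=2 S=102.4039 intr=36.0061 cont=34.9362 V=36.0061[EX]; j=3 S=126.6400 intr=11.7700 cont=11.9254 V=11.9254[hold]; j=4 S=156.6121 intr=0.0000 cont=0.0000 V=0.0000[hold]; j=5 S=193.6777 intr=0.0000 cont=0.0000 V=0.0000[hold]; j=6 S=239.5157 intr=0.0000 cont=0.0000 V=0.0000[hold]  S*(6)=102.4039
k=5: j=0 S=74.4621 intr=63.9479 cont=62.8780 V=63.9479[EX]; j=1 S=92.0851 intr=46.3249 cont=45.2550 V=46.3249[EX]; j=2 S=113.8790 intr=24.5310 cont=23.5397 V=24.5310[EX]; j=3 S=140.8309 intr=0.0000 cont=5.7974 V=5.7974[hold]; j=4 S=174.1616 intr=0.0000 cont=0.0000 V=0.0000[hold]; j=5 S=215.3807 intr=0.0000 cont=0.0000 V=0.0000[hold]  S*(5)=113.8790
k=4: j=0 S=82.8061 intr=55.6039 cont=54.5340 V=55.6039[EX]; j=1 S=102.4039 intr=36.0061 cont=34.9362 V=36.0061[EX]; j=2 S=126.6400 intr=11.7700 cont=14.8597 V=14.8597[hold]; j=3 S=156.6121 intr=0.0000 cont=2.8183 V=2.8183[hold]; j=4 S=193.6777 intr=0.0000 cont=0.0000 V=0.0000[hold]  S*(4)=102.4039
k=3: j=0 S=92.0851 intr=46.3249 cont=45.2550 V=46.3249[EX]; j=1 S=113.8790 intr=24.5310 cont=25.0249 V=25.0249[hold]; j=2 S=140.8309 intr=0.0000 cont=8.6503 V=8.6503[hold]; j=3 S=174.1616 intr=0.0000 cont=1.3701 V=1.3701[hold]  S*(3)=92.0851
k=2: j=0 S=102.4039 intr=36.0061 cont=35.1861 V=36.0061[EX]; j=1 S=126.6400 intr=11.7700 cont=16.5437 V=16.5437[hold]; j=2 S=156.6121 intr=0.0000 cont=4.8987 V=4.8987[hold]  S*(2)=102.4039
k=1: j=0 S=113.8790 intr=24.5310 cont=25.8772 V=25.8772[hold]; j=1 S=140.8309 intr=0.0000 cont=10.5219 V=10.5219[hold]  S*(1)=-
k=0: j=0 S=126.6400 intr=11.7700 cont=17.9053 V=17.9053[hold]  S*(0)=-

price = 17.9053
boundary = - - 102.4039 92.0851 102.4039 113.8790 102.4039
tree:
17.9053
25.8772 10.5219
36.0061 16.5437 4.8987
46.3249 25.0249 8.6503 1.3701
55.6039 36.0061 14.8597 2.8183 0.0000
63.9479 46.3249 24.5310 5.7974 0.0000 0.0000
71.4512 55.6039 36.0061 11.9254 0.0000 0.0000 0.0000
78.1983 63.9479 46.3249 24.5310 0.0000 0.0000 0.0000 0.0000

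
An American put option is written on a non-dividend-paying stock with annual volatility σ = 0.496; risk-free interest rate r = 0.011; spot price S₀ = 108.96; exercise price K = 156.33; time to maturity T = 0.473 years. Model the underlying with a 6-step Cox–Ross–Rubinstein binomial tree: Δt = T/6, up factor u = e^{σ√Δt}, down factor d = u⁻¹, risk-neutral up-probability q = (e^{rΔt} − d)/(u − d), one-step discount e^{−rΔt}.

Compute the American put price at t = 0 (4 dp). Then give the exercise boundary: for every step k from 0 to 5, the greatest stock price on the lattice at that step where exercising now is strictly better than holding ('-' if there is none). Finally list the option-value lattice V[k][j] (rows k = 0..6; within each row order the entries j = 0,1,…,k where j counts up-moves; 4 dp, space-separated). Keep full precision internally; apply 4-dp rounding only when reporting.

price = 50.3028
boundary = - - 82.4716 94.7951 108.9600 125.2415
tree:
50.3028
62.0457 37.0658
73.8584 48.7511 23.8695
84.5798 61.5349 34.3295 12.0398
93.9074 73.8584 47.3700 19.5898 3.4915
102.0224 84.5798 61.5349 31.0885 6.5730 0.0000
109.0824 93.9074 73.8584 47.3700 12.3740 0.0000 0.0000

Δt=0.07883  u=1.14943  d=0.87000  q=0.46835  discount=0.99913
step 6 (expiry): payoffs max(K−S,0) = 109.0824 93.9074 73.8584 47.3700 12.3740 0.0000 0.0000
step 5: (k=5,j=0): S=54.3076, (K−S)⁺=102.0224, hold=101.8869 ⇒ V=102.0224 exercise | (k=5,j=1): S=71.7502, (K−S)⁺=84.5798, hold=84.4443 ⇒ V=84.5798 exercise | (k=5,j=2): S=94.7951, (K−S)⁺=61.5349, hold=61.3994 ⇒ V=61.5349 exercise | (k=5,j=3): S=125.2415, (K−S)⁺=31.0885, hold=30.9530 ⇒ V=31.0885 exercise | (k=5,j=4): S=165.4668, (K−S)⁺=0.0000, hold=6.5730 ⇒ V=6.5730 continue | (k=5,j=5): S=218.6117, (K−S)⁺=0.0000, hold=0.0000 ⇒ V=0.0000 continue  boundary S*=125.2415
step 4: (k=4,j=0): S=62.4226, (K−S)⁺=93.9074, hold=93.7719 ⇒ V=93.9074 exercise | (k=4,j=1): S=82.4716, (K−S)⁺=73.8584, hold=73.7229 ⇒ V=73.8584 exercise | (k=4,j=2): S=108.9600, (K−S)⁺=47.3700, hold=47.2345 ⇒ V=47.3700 exercise | (k=4,j=3): S=143.9560, (K−S)⁺=12.3740, hold=19.5898 ⇒ V=19.5898 continue | (k=4,j=4): S=190.1920, (K−S)⁺=0.0000, hold=3.4915 ⇒ V=3.4915 continue  boundary S*=108.9600
step 3: (k=3,j=0): S=71.7502, (K−S)⁺=84.5798, hold=84.4443 ⇒ V=84.5798 exercise | (k=3,j=1): S=94.7951, (K−S)⁺=61.5349, hold=61.3994 ⇒ V=61.5349 exercise | (k=3,j=2): S=125.2415, (K−S)⁺=31.0885, hold=34.3295 ⇒ V=34.3295 continue | (k=3,j=3): S=165.4668, (K−S)⁺=0.0000, hold=12.0398 ⇒ V=12.0398 continue  boundary S*=94.7951
step 2: (k=2,j=0): S=82.4716, (K−S)⁺=73.8584, hold=73.7229 ⇒ V=73.8584 exercise | (k=2,j=1): S=108.9600, (K−S)⁺=47.3700, hold=48.7511 ⇒ V=48.7511 continue | (k=2,j=2): S=143.9560, (K−S)⁺=12.3740, hold=23.8695 ⇒ V=23.8695 continue  boundary S*=82.4716
step 1: (k=1,j=0): S=94.7951, (K−S)⁺=61.5349, hold=62.0457 ⇒ V=62.0457 continue | (k=1,j=1): S=125.2415, (K−S)⁺=31.0885, hold=37.0658 ⇒ V=37.0658 continue  boundary S*=-
step 0: (k=0,j=0): S=108.9600, (K−S)⁺=47.3700, hold=50.3028 ⇒ V=50.3028 continue  boundary S*=-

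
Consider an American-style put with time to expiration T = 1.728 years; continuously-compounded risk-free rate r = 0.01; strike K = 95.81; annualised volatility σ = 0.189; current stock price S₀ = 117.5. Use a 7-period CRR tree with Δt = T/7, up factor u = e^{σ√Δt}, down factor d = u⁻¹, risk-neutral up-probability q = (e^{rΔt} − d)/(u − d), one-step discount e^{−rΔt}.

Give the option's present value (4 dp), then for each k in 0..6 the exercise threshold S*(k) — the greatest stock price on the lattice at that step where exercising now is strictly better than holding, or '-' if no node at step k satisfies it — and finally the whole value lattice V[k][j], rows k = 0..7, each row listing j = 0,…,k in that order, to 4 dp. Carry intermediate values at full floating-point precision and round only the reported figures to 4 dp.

price = 2.9004
boundary = - - - - - 73.4730 80.7067
tree:
2.9004
4.6286 1.1139
7.2181 1.9534 0.2447
10.9398 3.3760 0.4806 0.0000
15.9959 5.7259 0.9442 0.0000 0.0000
22.3370 9.4682 1.8548 0.0000 0.0000 0.0000
28.9224 15.1033 3.6435 0.0000 0.0000 0.0000 0.0000
34.9175 22.3370 7.1573 0.0000 0.0000 0.0000 0.0000 0.0000

params: Δt=0.24686 u=1.09845 d=0.91037 q=0.48968 e^(-rΔt)=0.99753
t_7 payoffs: 34.9175 22.3370 7.1573 0.0000 0.0000 0.0000 0.0000 0.0000
t_6: node(6,0) S=66.8876 payoff=28.9224 vs cont=28.6862 → 28.9224 [stop]  node(6,1) S=80.7067 payoff=15.1033 vs cont=14.8671 → 15.1033 [stop]  node(6,2) S=97.3809 payoff=0.0000 vs cont=3.6435 → 3.6435 [wait]  node(6,3) S=117.5000 payoff=0.0000 vs cont=0.0000 → 0.0000 [wait]  node(6,4) S=141.7757 payoff=0.0000 vs cont=0.0000 → 0.0000 [wait]  node(6,5) S=171.0669 payoff=0.0000 vs cont=0.0000 → 0.0000 [wait]  node(6,6) S=206.4097 payoff=0.0000 vs cont=0.0000 → 0.0000 [wait]  ⇒ S*(6)=80.7067
t_5: node(5,0) S=73.4730 payoff=22.3370 vs cont=22.1008 → 22.3370 [stop]  node(5,1) S=88.6527 payoff=7.1573 vs cont=9.4682 → 9.4682 [wait]  node(5,2) S=106.9685 payoff=0.0000 vs cont=1.8548 → 1.8548 [wait]  node(5,3) S=129.0684 payoff=0.0000 vs cont=0.0000 → 0.0000 [wait]  node(5,4) S=155.7342 payoff=0.0000 vs cont=0.0000 → 0.0000 [wait]  node(5,5) S=187.9092 payoff=0.0000 vs cont=0.0000 → 0.0000 [wait]  ⇒ S*(5)=73.4730
t_4: node(4,0) S=80.7067 payoff=15.1033 vs cont=15.9959 → 15.9959 [wait]  node(4,1) S=97.3809 payoff=0.0000 vs cont=5.7259 → 5.7259 [wait]  node(4,2) S=117.5000 payoff=0.0000 vs cont=0.9442 → 0.9442 [wait]  node(4,3) S=141.7757 payoff=0.0000 vs cont=0.0000 → 0.0000 [wait]  node(4,4) S=171.0669 payoff=0.0000 vs cont=0.0000 → 0.0000 [wait]  ⇒ S*(4)=-
t_3: node(3,0) S=88.6527 payoff=7.1573 vs cont=10.9398 → 10.9398 [wait]  node(3,1) S=106.9685 payoff=0.0000 vs cont=3.3760 → 3.3760 [wait]  node(3,2) S=129.0684 payoff=0.0000 vs cont=0.4806 → 0.4806 [wait]  node(3,3) S=155.7342 payoff=0.0000 vs cont=0.0000 → 0.0000 [wait]  ⇒ S*(3)=-
t_2: node(2,0) S=97.3809 payoff=0.0000 vs cont=7.2181 → 7.2181 [wait]  node(2,1) S=117.5000 payoff=0.0000 vs cont=1.9534 → 1.9534 [wait]  node(2,2) S=141.7757 payoff=0.0000 vs cont=0.2447 → 0.2447 [wait]  ⇒ S*(2)=-
t_1: node(1,0) S=106.9685 payoff=0.0000 vs cont=4.6286 → 4.6286 [wait]  node(1,1) S=129.0684 payoff=0.0000 vs cont=1.1139 → 1.1139 [wait]  ⇒ S*(1)=-
t_0: node(0,0) S=117.5000 payoff=0.0000 vs cont=2.9004 → 2.9004 [wait]  ⇒ S*(0)=-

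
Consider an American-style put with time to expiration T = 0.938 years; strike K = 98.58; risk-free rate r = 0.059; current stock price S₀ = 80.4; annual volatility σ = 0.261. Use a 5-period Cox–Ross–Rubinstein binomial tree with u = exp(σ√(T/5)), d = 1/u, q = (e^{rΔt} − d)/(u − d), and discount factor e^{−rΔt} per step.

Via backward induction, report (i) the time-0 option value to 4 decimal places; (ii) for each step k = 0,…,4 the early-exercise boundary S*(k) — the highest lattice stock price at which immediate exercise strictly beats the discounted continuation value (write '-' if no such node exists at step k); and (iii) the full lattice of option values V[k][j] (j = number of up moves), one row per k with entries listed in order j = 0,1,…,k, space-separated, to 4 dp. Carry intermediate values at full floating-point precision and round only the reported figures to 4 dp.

params: Δt=0.18760 u=1.11968 d=0.89311 q=0.52089 e^(-rΔt)=0.98899
t_5 payoffs: 52.8945 41.3044 26.7740 8.5574 0.0000 0.0000
t_4: node(4,0) S=51.1534 payoff=47.4266 vs cont=46.3415 → 47.4266 [stop]  node(4,1) S=64.1306 payoff=34.4494 vs cont=33.3643 → 34.4494 [stop]  node(4,2) S=80.4000 payoff=18.1800 vs cont=17.0949 → 18.1800 [stop]  node(4,3) S=100.7968 payoff=0.0000 vs cont=4.0548 → 4.0548 [wait]  node(4,4) S=126.3682 payoff=0.0000 vs cont=0.0000 → 0.0000 [wait]  ⇒ S*(4)=80.4000
t_3: node(3,0) S=57.2756 payoff=41.3044 vs cont=40.2193 → 41.3044 [stop]  node(3,1) S=71.8060 payoff=26.7740 vs cont=25.6889 → 26.7740 [stop]  node(3,2) S=90.0226 payoff=8.5574 vs cont=10.7032 → 10.7032 [wait]  node(3,3) S=112.8606 payoff=0.0000 vs cont=1.9213 → 1.9213 [wait]  ⇒ S*(3)=71.8060
t_2: node(2,0) S=64.1306 payoff=34.4494 vs cont=33.3643 → 34.4494 [stop]  node(2,1) S=80.4000 payoff=18.1800 vs cont=18.2003 → 18.2003 [wait]  node(2,2) S=100.7968 payoff=0.0000 vs cont=6.0613 → 6.0613 [wait]  ⇒ S*(2)=64.1306
t_1: node(1,0) S=71.8060 payoff=26.7740 vs cont=25.6994 → 26.7740 [stop]  node(1,1) S=90.0226 payoff=8.5574 vs cont=11.7465 → 11.7465 [wait]  ⇒ S*(1)=71.8060
t_0: node(0,0) S=80.4000 payoff=18.1800 vs cont=18.7378 → 18.7378 [wait]  ⇒ S*(0)=-

price = 18.7378
boundary = - 71.8060 64.1306 71.8060 80.4000
tree:
18.7378
26.7740 11.7465
34.4494 18.2003 6.0613
41.3044 26.7740 10.7032 1.9213
47.4266 34.4494 18.1800 4.0548 0.0000
52.8945 41.3044 26.7740 8.5574 0.0000 0.0000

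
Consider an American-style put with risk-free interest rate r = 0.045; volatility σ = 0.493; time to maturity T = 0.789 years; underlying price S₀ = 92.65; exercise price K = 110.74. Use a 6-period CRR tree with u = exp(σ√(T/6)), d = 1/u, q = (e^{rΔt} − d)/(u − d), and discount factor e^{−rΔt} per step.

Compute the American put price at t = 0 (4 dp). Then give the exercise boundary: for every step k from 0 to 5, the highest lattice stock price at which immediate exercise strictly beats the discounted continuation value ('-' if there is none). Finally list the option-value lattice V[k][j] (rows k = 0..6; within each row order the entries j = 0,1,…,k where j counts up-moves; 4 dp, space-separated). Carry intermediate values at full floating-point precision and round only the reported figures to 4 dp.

Δt=0.13150, u=1.19575, d=0.83629, q=0.47194, disc=e^(-rΔt)=0.99410
k=6 terminal: V=max(K-S,0) → 79.0446 65.4211 45.9419 18.0900 0.0000 0.0000 0.0000
k=5: j=0 S=37.8999 intr=72.8401 cont=72.1868 V=72.8401[EX]; j=1 S=54.1902 intr=56.5498 cont=55.8964 V=56.5498[EX]; j=2 S=77.4825 intr=33.2575 cont=32.6041 V=33.2575[EX]; j=3 S=110.7865 intr=0.0000 cont=9.4963 V=9.4963[hold]; j=4 S=158.4054 intr=0.0000 cont=0.0000 V=0.0000[hold]; j=5 S=226.4921 intr=0.0000 cont=0.0000 V=0.0000[hold]  S*(5)=77.4825
k=4: j=0 S=45.3189 intr=65.4211 cont=64.7677 V=65.4211[EX]; j=1 S=64.7981 intr=45.9419 cont=45.2885 V=45.9419[EX]; j=2 S=92.6500 intr=18.0900 cont=21.9137 V=21.9137[hold]; j=3 S=132.4733 intr=0.0000 cont=4.9851 V=4.9851[hold]; j=4 S=189.4138 intr=0.0000 cont=0.0000 V=0.0000[hold]  S*(4)=64.7981
k=3: j=0 S=54.1902 intr=56.5498 cont=55.8964 V=56.5498[EX]; j=1 S=77.4825 intr=33.2575 cont=34.3980 V=34.3980[hold]; j=2 S=110.7865 intr=0.0000 cont=13.8423 V=13.8423[hold]; j=3 S=158.4054 intr=0.0000 cont=2.6169 V=2.6169[hold]  S*(3)=54.1902
k=2: j=0 S=64.7981 intr=45.9419 cont=45.8236 V=45.9419[EX]; j=1 S=92.6500 intr=18.0900 cont=24.5513 V=24.5513[hold]; j=2 S=132.4733 intr=0.0000 cont=8.4942 V=8.4942[hold]  S*(2)=64.7981
k=1: j=0 S=77.4825 intr=33.2575 cont=35.6354 V=35.6354[hold]; j=1 S=110.7865 intr=0.0000 cont=16.8733 V=16.8733[hold]  S*(1)=-
k=0: j=0 S=92.6500 intr=18.0900 cont=26.6229 V=26.6229[hold]  S*(0)=-

price = 26.6229
boundary = - - 64.7981 54.1902 64.7981 77.4825
tree:
26.6229
35.6354 16.8733
45.9419 24.5513 8.4942
56.5498 34.3980 13.8423 2.6169
65.4211 45.9419 21.9137 4.9851 0.0000
72.8401 56.5498 33.2575 9.4963 0.0000 0.0000
79.0446 65.4211 45.9419 18.0900 0.0000 0.0000 0.0000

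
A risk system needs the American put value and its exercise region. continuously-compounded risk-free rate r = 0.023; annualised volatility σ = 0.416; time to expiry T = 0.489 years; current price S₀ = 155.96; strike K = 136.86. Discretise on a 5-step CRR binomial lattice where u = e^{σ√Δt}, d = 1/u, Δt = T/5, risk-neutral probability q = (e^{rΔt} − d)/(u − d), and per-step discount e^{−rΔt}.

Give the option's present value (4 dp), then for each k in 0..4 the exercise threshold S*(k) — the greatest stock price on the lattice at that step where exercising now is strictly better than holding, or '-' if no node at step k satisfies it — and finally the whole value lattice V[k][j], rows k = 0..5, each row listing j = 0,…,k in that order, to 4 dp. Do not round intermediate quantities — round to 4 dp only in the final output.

Δt=0.09780  u=1.13894  d=0.87801  q=0.47615  discount=0.99775
step 5 (expiry): payoffs max(K−S,0) = 55.4807 31.2965 0.0000 0.0000 0.0000 0.0000
step 4: (k=4,j=0): S=92.6860, (K−S)⁺=44.1740, hold=43.8665 ⇒ V=44.1740 exercise | (k=4,j=1): S=120.2302, (K−S)⁺=16.6298, hold=16.3578 ⇒ V=16.6298 exercise | (k=4,j=2): S=155.9600, (K−S)⁺=0.0000, hold=0.0000 ⇒ V=0.0000 continue | (k=4,j=3): S=202.3079, (K−S)⁺=0.0000, hold=0.0000 ⇒ V=0.0000 continue | (k=4,j=4): S=262.4294, (K−S)⁺=0.0000, hold=0.0000 ⇒ V=0.0000 continue  boundary S*=120.2302
step 3: (k=3,j=0): S=105.5635, (K−S)⁺=31.2965, hold=30.9890 ⇒ V=31.2965 exercise | (k=3,j=1): S=136.9347, (K−S)⁺=0.0000, hold=8.6919 ⇒ V=8.6919 continue | (k=3,j=2): S=177.6287, (K−S)⁺=0.0000, hold=0.0000 ⇒ V=0.0000 continue | (k=3,j=3): S=230.4160, (K−S)⁺=0.0000, hold=0.0000 ⇒ V=0.0000 continue  boundary S*=105.5635
step 2: (k=2,j=0): S=120.2302, (K−S)⁺=16.6298, hold=20.4871 ⇒ V=20.4871 continue | (k=2,j=1): S=155.9600, (K−S)⁺=0.0000, hold=4.5430 ⇒ V=4.5430 continue | (k=2,j=2): S=202.3079, (K−S)⁺=0.0000, hold=0.0000 ⇒ V=0.0000 continue  boundary S*=-
step 1: (k=1,j=0): S=136.9347, (K−S)⁺=0.0000, hold=12.8663 ⇒ V=12.8663 continue | (k=1,j=1): S=177.6287, (K−S)⁺=0.0000, hold=2.3745 ⇒ V=2.3745 continue  boundary S*=-
step 0: (k=0,j=0): S=155.9600, (K−S)⁺=0.0000, hold=7.8529 ⇒ V=7.8529 continue  boundary S*=-

price = 7.8529
boundary = - - - 105.5635 120.2302
tree:
7.8529
12.8663 2.3745
20.4871 4.5430 0.0000
31.2965 8.6919 0.0000 0.0000
44.1740 16.6298 0.0000 0.0000 0.0000
55.4807 31.2965 0.0000 0.0000 0.0000 0.0000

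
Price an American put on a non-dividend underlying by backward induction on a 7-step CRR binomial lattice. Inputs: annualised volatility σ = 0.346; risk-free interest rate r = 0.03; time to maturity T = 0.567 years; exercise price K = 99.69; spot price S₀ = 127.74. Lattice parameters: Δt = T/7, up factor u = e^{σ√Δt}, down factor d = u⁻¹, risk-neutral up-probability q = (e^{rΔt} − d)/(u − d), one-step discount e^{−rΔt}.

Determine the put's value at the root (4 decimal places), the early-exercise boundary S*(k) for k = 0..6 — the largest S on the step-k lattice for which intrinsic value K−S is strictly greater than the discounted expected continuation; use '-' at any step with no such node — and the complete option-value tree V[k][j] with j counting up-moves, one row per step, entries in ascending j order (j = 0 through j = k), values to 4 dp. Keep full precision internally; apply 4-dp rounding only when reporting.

price = 2.4734
boundary = - - - - - 78.0719 86.1512
tree:
2.4734
4.0176 0.8638
6.3986 1.5369 0.1611
9.9434 2.7074 0.3153 0.0000
14.9729 4.7105 0.6170 0.0000 0.0000
21.6181 8.0682 1.2074 0.0000 0.0000 0.0000
28.9397 13.5388 2.3627 0.0000 0.0000 0.0000 0.0000
35.5747 21.6181 4.6235 0.0000 0.0000 0.0000 0.0000 0.0000

Δt=0.08100, u=1.10348, d=0.90622, q=0.48773, disc=e^(-rΔt)=0.99757
k=7 terminal: V=max(K-S,0) → 35.5747 21.6181 4.6235 0.0000 0.0000 0.0000 0.0000 0.0000
k=6: j=0 S=70.7503 intr=28.9397 cont=28.6977 V=28.9397[EX]; j=1 S=86.1512 intr=13.5388 cont=13.2969 V=13.5388[EX]; j=2 S=104.9045 intr=0.0000 cont=2.3627 V=2.3627[hold]; j=3 S=127.7400 intr=0.0000 cont=0.0000 V=0.0000[hold]; j=4 S=155.5463 intr=0.0000 cont=0.0000 V=0.0000[hold]; j=5 S=189.4055 intr=0.0000 cont=0.0000 V=0.0000[hold]; j=6 S=230.6351 intr=0.0000 cont=0.0000 V=0.0000[hold]  S*(6)=86.1512
k=5: j=0 S=78.0719 intr=21.6181 cont=21.3761 V=21.6181[EX]; j=1 S=95.0665 intr=4.6235 cont=8.0682 V=8.0682[hold]; j=2 S=115.7605 intr=0.0000 cont=1.2074 V=1.2074[hold]; j=3 S=140.9592 intr=0.0000 cont=0.0000 V=0.0000[hold]; j=4 S=171.6430 intr=0.0000 cont=0.0000 V=0.0000[hold]; j=5 S=209.0061 intr=0.0000 cont=0.0000 V=0.0000[hold]  S*(5)=78.0719
k=4: j=0 S=86.1512 intr=13.5388 cont=14.9729 V=14.9729[hold]; j=1 S=104.9045 intr=0.0000 cont=4.7105 V=4.7105[hold]; j=2 S=127.7400 intr=0.0000 cont=0.6170 V=0.6170[hold]; j=3 S=155.5463 intr=0.0000 cont=0.0000 V=0.0000[hold]; j=4 S=189.4055 intr=0.0000 cont=0.0000 V=0.0000[hold]  S*(4)=-
k=3: j=0 S=95.0665 intr=4.6235 cont=9.9434 V=9.9434[hold]; j=1 S=115.7605 intr=0.0000 cont=2.7074 V=2.7074[hold]; j=2 S=140.9592 intr=0.0000 cont=0.3153 V=0.3153[hold]; j=3 S=171.6430 intr=0.0000 cont=0.0000 V=0.0000[hold]  S*(3)=-
k=2: j=0 S=104.9045 intr=0.0000 cont=6.3986 V=6.3986[hold]; j=1 S=127.7400 intr=0.0000 cont=1.5369 V=1.5369[hold]; j=2 S=155.5463 intr=0.0000 cont=0.1611 V=0.1611[hold]  S*(2)=-
k=1: j=0 S=115.7605 intr=0.0000 cont=4.0176 V=4.0176[hold]; j=1 S=140.9592 intr=0.0000 cont=0.8638 V=0.8638[hold]  S*(1)=-
k=0: j=0 S=127.7400 intr=0.0000 cont=2.4734 V=2.4734[hold]  S*(0)=-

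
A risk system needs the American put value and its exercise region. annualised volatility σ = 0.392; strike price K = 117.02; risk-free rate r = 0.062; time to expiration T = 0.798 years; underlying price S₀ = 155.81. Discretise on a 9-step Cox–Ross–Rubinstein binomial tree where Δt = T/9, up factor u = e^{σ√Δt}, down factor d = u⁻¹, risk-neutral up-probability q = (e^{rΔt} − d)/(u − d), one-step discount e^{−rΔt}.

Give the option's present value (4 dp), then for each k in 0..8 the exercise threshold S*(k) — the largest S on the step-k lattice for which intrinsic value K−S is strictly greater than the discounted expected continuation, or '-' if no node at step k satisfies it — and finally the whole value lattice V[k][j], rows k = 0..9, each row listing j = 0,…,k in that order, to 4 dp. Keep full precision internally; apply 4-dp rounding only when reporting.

price = 4.4418
boundary = - - - - - - 77.3456 86.9218 97.6837
tree:
4.4418
6.8757 2.0025
10.4088 3.3394 0.6578
15.3479 5.4740 1.1937 0.1170
21.9304 8.7877 2.1464 0.2328 0.0000
30.1738 13.7451 3.8162 0.4629 0.0000 0.0000
39.6744 20.7949 6.6893 0.9206 0.0000 0.0000 0.0000
48.1956 30.0982 11.5131 1.8310 0.0000 0.0000 0.0000 0.0000
55.7781 39.6744 19.3363 3.6414 0.0000 0.0000 0.0000 0.0000 0.0000
62.5251 48.1956 30.0982 7.2420 0.0000 0.0000 0.0000 0.0000 0.0000 0.0000

Δt=0.08867  u=1.12381  d=0.88983  q=0.49441  discount=0.99452
step 9 (expiry): payoffs max(K−S,0) = 62.5251 48.1956 30.0982 7.2420 0.0000 0.0000 0.0000 0.0000 0.0000 0.0000
step 8: (k=8,j=0): S=61.2419, (K−S)⁺=55.7781, hold=55.1365 ⇒ V=55.7781 exercise | (k=8,j=1): S=77.3456, (K−S)⁺=39.6744, hold=39.0329 ⇒ V=39.6744 exercise | (k=8,j=2): S=97.6837, (K−S)⁺=19.3363, hold=18.6948 ⇒ V=19.3363 exercise | (k=8,j=3): S=123.3698, (K−S)⁺=0.0000, hold=3.6414 ⇒ V=3.6414 continue | (k=8,j=4): S=155.8100, (K−S)⁺=0.0000, hold=0.0000 ⇒ V=0.0000 continue | (k=8,j=5): S=196.7804, (K−S)⁺=0.0000, hold=0.0000 ⇒ V=0.0000 continue | (k=8,j=6): S=248.5241, (K−S)⁺=0.0000, hold=0.0000 ⇒ V=0.0000 continue | (k=8,j=7): S=313.8738, (K−S)⁺=0.0000, hold=0.0000 ⇒ V=0.0000 continue | (k=8,j=8): S=396.4074, (K−S)⁺=0.0000, hold=0.0000 ⇒ V=0.0000 continue  boundary S*=97.6837
step 7: (k=7,j=0): S=68.8244, (K−S)⁺=48.1956, hold=47.5541 ⇒ V=48.1956 exercise | (k=7,j=1): S=86.9218, (K−S)⁺=30.0982, hold=29.4566 ⇒ V=30.0982 exercise | (k=7,j=2): S=109.7780, (K−S)⁺=7.2420, hold=11.5131 ⇒ V=11.5131 continue | (k=7,j=3): S=138.6443, (K−S)⁺=0.0000, hold=1.8310 ⇒ V=1.8310 continue | (k=7,j=4): S=175.1010, (K−S)⁺=0.0000, hold=0.0000 ⇒ V=0.0000 continue | (k=7,j=5): S=221.1440, (K−S)⁺=0.0000, hold=0.0000 ⇒ V=0.0000 continue | (k=7,j=6): S=279.2941, (K−S)⁺=0.0000, hold=0.0000 ⇒ V=0.0000 continue | (k=7,j=7): S=352.7349, (K−S)⁺=0.0000, hold=0.0000 ⇒ V=0.0000 continue  boundary S*=86.9218
step 6: (k=6,j=0): S=77.3456, (K−S)⁺=39.6744, hold=39.0329 ⇒ V=39.6744 exercise | (k=6,j=1): S=97.6837, (K−S)⁺=19.3363, hold=20.7949 ⇒ V=20.7949 continue | (k=6,j=2): S=123.3698, (K−S)⁺=0.0000, hold=6.6893 ⇒ V=6.6893 continue | (k=6,j=3): S=155.8100, (K−S)⁺=0.0000, hold=0.9206 ⇒ V=0.9206 continue | (k=6,j=4): S=196.7804, (K−S)⁺=0.0000, hold=0.0000 ⇒ V=0.0000 continue | (k=6,j=5): S=248.5241, (K−S)⁺=0.0000, hold=0.0000 ⇒ V=0.0000 continue | (k=6,j=6): S=313.8738, (K−S)⁺=0.0000, hold=0.0000 ⇒ V=0.0000 continue  boundary S*=77.3456
step 5: (k=5,j=0): S=86.9218, (K−S)⁺=30.0982, hold=30.1738 ⇒ V=30.1738 continue | (k=5,j=1): S=109.7780, (K−S)⁺=7.2420, hold=13.7451 ⇒ V=13.7451 continue | (k=5,j=2): S=138.6443, (K−S)⁺=0.0000, hold=3.8162 ⇒ V=3.8162 continue | (k=5,j=3): S=175.1010, (K−S)⁺=0.0000, hold=0.4629 ⇒ V=0.4629 continue | (k=5,j=4): S=221.1440, (K−S)⁺=0.0000, hold=0.0000 ⇒ V=0.0000 continue | (k=5,j=5): S=279.2941, (K−S)⁺=0.0000, hold=0.0000 ⇒ V=0.0000 continue  boundary S*=-
step 4: (k=4,j=0): S=97.6837, (K−S)⁺=19.3363, hold=21.9304 ⇒ V=21.9304 continue | (k=4,j=1): S=123.3698, (K−S)⁺=0.0000, hold=8.7877 ⇒ V=8.7877 continue | (k=4,j=2): S=155.8100, (K−S)⁺=0.0000, hold=2.1464 ⇒ V=2.1464 continue | (k=4,j=3): S=196.7804, (K−S)⁺=0.0000, hold=0.2328 ⇒ V=0.2328 continue | (k=4,j=4): S=248.5241, (K−S)⁺=0.0000, hold=0.0000 ⇒ V=0.0000 continue  boundary S*=-
step 3: (k=3,j=0): S=109.7780, (K−S)⁺=7.2420, hold=15.3479 ⇒ V=15.3479 continue | (k=3,j=1): S=138.6443, (K−S)⁺=0.0000, hold=5.4740 ⇒ V=5.4740 continue | (k=3,j=2): S=175.1010, (K−S)⁺=0.0000, hold=1.1937 ⇒ V=1.1937 continue | (k=3,j=3): S=221.1440, (K−S)⁺=0.0000, hold=0.1170 ⇒ V=0.1170 continue  boundary S*=-
step 2: (k=2,j=0): S=123.3698, (K−S)⁺=0.0000, hold=10.4088 ⇒ V=10.4088 continue | (k=2,j=1): S=155.8100, (K−S)⁺=0.0000, hold=3.3394 ⇒ V=3.3394 continue | (k=2,j=2): S=196.7804, (K−S)⁺=0.0000, hold=0.6578 ⇒ V=0.6578 continue  boundary S*=-
step 1: (k=1,j=0): S=138.6443, (K−S)⁺=0.0000, hold=6.8757 ⇒ V=6.8757 continue | (k=1,j=1): S=175.1010, (K−S)⁺=0.0000, hold=2.0025 ⇒ V=2.0025 continue  boundary S*=-
step 0: (k=0,j=0): S=155.8100, (K−S)⁺=0.0000, hold=4.4418 ⇒ V=4.4418 continue  boundary S*=-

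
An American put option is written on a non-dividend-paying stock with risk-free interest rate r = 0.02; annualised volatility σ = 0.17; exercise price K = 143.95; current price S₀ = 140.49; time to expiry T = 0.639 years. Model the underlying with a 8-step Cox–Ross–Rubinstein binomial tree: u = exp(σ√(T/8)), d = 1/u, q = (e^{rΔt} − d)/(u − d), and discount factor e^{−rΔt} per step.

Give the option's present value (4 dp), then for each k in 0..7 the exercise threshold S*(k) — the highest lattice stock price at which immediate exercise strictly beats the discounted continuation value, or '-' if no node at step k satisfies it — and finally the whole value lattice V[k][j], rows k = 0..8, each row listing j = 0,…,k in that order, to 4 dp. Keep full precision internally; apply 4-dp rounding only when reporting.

Δt=0.07988, u=1.04922, d=0.95309, q=0.50462, disc=e^(-rΔt)=0.99840
k=8 terminal: V=max(K-S,0) → 48.2928 38.6449 28.0238 16.3316 3.4600 0.0000 0.0000 0.0000 0.0000
k=7: j=0 S=100.3653 intr=43.5847 cont=43.3549 V=43.5847[EX]; j=1 S=110.4881 intr=33.4619 cont=33.2321 V=33.4619[EX]; j=2 S=121.6319 intr=22.3181 cont=22.0883 V=22.3181[EX]; j=3 S=133.8996 intr=10.0504 cont=9.8206 V=10.0504[EX]; j=4 S=147.4047 intr=0.0000 cont=1.7113 V=1.7113[hold]; j=5 S=162.2719 intr=0.0000 cont=0.0000 V=0.0000[hold]; j=6 S=178.6386 intr=0.0000 cont=0.0000 V=0.0000[hold]; j=7 S=196.6560 intr=0.0000 cont=0.0000 V=0.0000[hold]  S*(7)=133.8996
k=6: j=0 S=105.3051 intr=38.6449 cont=38.4151 V=38.6449[EX]; j=1 S=115.9262 intr=28.0238 cont=27.7940 V=28.0238[EX]; j=2 S=127.6184 intr=16.3316 cont=16.1018 V=16.3316[EX]; j=3 S=140.4900 intr=3.4600 cont=5.8329 V=5.8329[hold]; j=4 S=154.6598 intr=0.0000 cont=0.8464 V=0.8464[hold]; j=5 S=170.2587 intr=0.0000 cont=0.0000 V=0.0000[hold]; j=6 S=187.4309 intr=0.0000 cont=0.0000 V=0.0000[hold]  S*(6)=127.6184
k=5: j=0 S=110.4881 intr=33.4619 cont=33.2321 V=33.4619[EX]; j=1 S=121.6319 intr=22.3181 cont=22.0883 V=22.3181[EX]; j=2 S=133.8996 intr=10.0504 cont=11.0161 V=11.0161[hold]; j=3 S=147.4047 intr=0.0000 cont=3.3113 V=3.3113[hold]; j=4 S=162.2719 intr=0.0000 cont=0.4186 V=0.4186[hold]; j=5 S=178.6386 intr=0.0000 cont=0.0000 V=0.0000[hold]  S*(5)=121.6319
k=4: j=0 S=115.9262 intr=28.0238 cont=27.7940 V=28.0238[EX]; j=1 S=127.6184 intr=16.3316 cont=16.5883 V=16.5883[hold]; j=2 S=140.4900 intr=3.4600 cont=7.1167 V=7.1167[hold]; j=3 S=154.6598 intr=0.0000 cont=1.8486 V=1.8486[hold]; j=4 S=170.2587 intr=0.0000 cont=0.2070 V=0.2070[hold]  S*(4)=115.9262
k=3: j=0 S=121.6319 intr=22.3181 cont=22.2177 V=22.3181[EX]; j=1 S=133.8996 intr=10.0504 cont=11.7899 V=11.7899[hold]; j=2 S=147.4047 intr=0.0000 cont=4.4512 V=4.4512[hold]; j=3 S=162.2719 intr=0.0000 cont=1.0186 V=1.0186[hold]  S*(3)=121.6319
k=2: j=0 S=127.6184 intr=16.3316 cont=16.9782 V=16.9782[hold]; j=1 S=140.4900 intr=3.4600 cont=8.0737 V=8.0737[hold]; j=2 S=154.6598 intr=0.0000 cont=2.7147 V=2.7147[hold]  S*(2)=-
k=1: j=0 S=133.8996 intr=10.0504 cont=12.4649 V=12.4649[hold]; j=1 S=147.4047 intr=0.0000 cont=5.3609 V=5.3609[hold]  S*(1)=-
k=0: j=0 S=140.4900 intr=3.4600 cont=8.8658 V=8.8658[hold]  S*(0)=-

price = 8.8658
boundary = - - - 121.6319 115.9262 121.6319 127.6184 133.8996
tree:
8.8658
12.4649 5.3609
16.9782 8.0737 2.7147
22.3181 11.7899 4.4512 1.0186
28.0238 16.5883 7.1167 1.8486 0.2070
33.4619 22.3181 11.0161 3.3113 0.4186 0.0000
38.6449 28.0238 16.3316 5.8329 0.8464 0.0000 0.0000
43.5847 33.4619 22.3181 10.0504 1.7113 0.0000 0.0000 0.0000
48.2928 38.6449 28.0238 16.3316 3.4600 0.0000 0.0000 0.0000 0.0000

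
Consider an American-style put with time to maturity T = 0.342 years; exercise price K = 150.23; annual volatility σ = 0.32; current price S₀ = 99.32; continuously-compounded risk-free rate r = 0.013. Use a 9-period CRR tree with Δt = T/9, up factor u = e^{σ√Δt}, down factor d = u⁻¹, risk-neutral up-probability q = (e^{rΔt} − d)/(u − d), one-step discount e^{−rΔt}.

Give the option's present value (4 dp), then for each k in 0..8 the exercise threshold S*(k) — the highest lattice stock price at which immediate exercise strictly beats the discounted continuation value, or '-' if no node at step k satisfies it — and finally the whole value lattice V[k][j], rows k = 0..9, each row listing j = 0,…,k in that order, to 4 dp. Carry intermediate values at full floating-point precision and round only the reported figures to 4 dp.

Δt=0.03800  u=1.06437  d=0.93953  q=0.48837  discount=0.99951
step 9 (expiry): payoffs max(K−S,0) = 93.5778 86.0501 77.5221 67.8611 56.9162 44.5172 30.4705 14.5574 0.0000 0.0000
step 8: (k=8,j=0): S=60.2987, (K−S)⁺=89.9313, hold=89.8571 ⇒ V=89.9313 exercise | (k=8,j=1): S=68.3109, (K−S)⁺=81.9191, hold=81.8449 ⇒ V=81.9191 exercise | (k=8,j=2): S=77.3878, (K−S)⁺=72.8422, hold=72.7680 ⇒ V=72.8422 exercise | (k=8,j=3): S=87.6707, (K−S)⁺=62.5593, hold=62.4851 ⇒ V=62.5593 exercise | (k=8,j=4): S=99.3200, (K−S)⁺=50.9100, hold=50.8358 ⇒ V=50.9100 exercise | (k=8,j=5): S=112.5172, (K−S)⁺=37.7128, hold=37.6386 ⇒ V=37.7128 exercise | (k=8,j=6): S=127.4679, (K−S)⁺=22.7621, hold=22.6879 ⇒ V=22.7621 exercise | (k=8,j=7): S=144.4053, (K−S)⁺=5.8247, hold=7.4444 ⇒ V=7.4444 continue | (k=8,j=8): S=163.5932, (K−S)⁺=0.0000, hold=0.0000 ⇒ V=0.0000 continue  boundary S*=127.4679
step 7: (k=7,j=0): S=64.1799, (K−S)⁺=86.0501, hold=85.9759 ⇒ V=86.0501 exercise | (k=7,j=1): S=72.7079, (K−S)⁺=77.5221, hold=77.4479 ⇒ V=77.5221 exercise | (k=7,j=2): S=82.3689, (K−S)⁺=67.8611, hold=67.7869 ⇒ V=67.8611 exercise | (k=7,j=3): S=93.3138, (K−S)⁺=56.9162, hold=56.8421 ⇒ V=56.9162 exercise | (k=7,j=4): S=105.7128, (K−S)⁺=44.5172, hold=44.4430 ⇒ V=44.5172 exercise | (k=7,j=5): S=119.7595, (K−S)⁺=30.4705, hold=30.3963 ⇒ V=30.4705 exercise | (k=7,j=6): S=135.6726, (K−S)⁺=14.5574, hold=15.2738 ⇒ V=15.2738 continue | (k=7,j=7): S=153.7001, (K−S)⁺=0.0000, hold=3.8069 ⇒ V=3.8069 continue  boundary S*=119.7595
step 6: (k=6,j=0): S=68.3109, (K−S)⁺=81.9191, hold=81.8449 ⇒ V=81.9191 exercise | (k=6,j=1): S=77.3878, (K−S)⁺=72.8422, hold=72.7680 ⇒ V=72.8422 exercise | (k=6,j=2): S=87.6707, (K−S)⁺=62.5593, hold=62.4851 ⇒ V=62.5593 exercise | (k=6,j=3): S=99.3200, (K−S)⁺=50.9100, hold=50.8358 ⇒ V=50.9100 exercise | (k=6,j=4): S=112.5172, (K−S)⁺=37.7128, hold=37.6386 ⇒ V=37.7128 exercise | (k=6,j=5): S=127.4679, (K−S)⁺=22.7621, hold=23.0376 ⇒ V=23.0376 continue | (k=6,j=6): S=144.4053, (K−S)⁺=5.8247, hold=9.6690 ⇒ V=9.6690 continue  boundary S*=112.5172
step 5: (k=5,j=0): S=72.7079, (K−S)⁺=77.5221, hold=77.4479 ⇒ V=77.5221 exercise | (k=5,j=1): S=82.3689, (K−S)⁺=67.8611, hold=67.7869 ⇒ V=67.8611 exercise | (k=5,j=2): S=93.3138, (K−S)⁺=56.9162, hold=56.8421 ⇒ V=56.9162 exercise | (k=5,j=3): S=105.7128, (K−S)⁺=44.5172, hold=44.4430 ⇒ V=44.5172 exercise | (k=5,j=4): S=119.7595, (K−S)⁺=30.4705, hold=30.5308 ⇒ V=30.5308 continue | (k=5,j=5): S=135.6726, (K−S)⁺=14.5574, hold=16.5006 ⇒ V=16.5006 continue  boundary S*=105.7128
step 4: (k=4,j=0): S=77.3878, (K−S)⁺=72.8422, hold=72.7680 ⇒ V=72.8422 exercise | (k=4,j=1): S=87.6707, (K−S)⁺=62.5593, hold=62.4851 ⇒ V=62.5593 exercise | (k=4,j=2): S=99.3200, (K−S)⁺=50.9100, hold=50.8358 ⇒ V=50.9100 exercise | (k=4,j=3): S=112.5172, (K−S)⁺=37.7128, hold=37.6681 ⇒ V=37.7128 exercise | (k=4,j=4): S=127.4679, (K−S)⁺=22.7621, hold=23.6672 ⇒ V=23.6672 continue  boundary S*=112.5172
step 3: (k=3,j=0): S=82.3689, (K−S)⁺=67.8611, hold=67.7869 ⇒ V=67.8611 exercise | (k=3,j=1): S=93.3138, (K−S)⁺=56.9162, hold=56.8421 ⇒ V=56.9162 exercise | (k=3,j=2): S=105.7128, (K−S)⁺=44.5172, hold=44.4430 ⇒ V=44.5172 exercise | (k=3,j=3): S=119.7595, (K−S)⁺=30.4705, hold=30.8382 ⇒ V=30.8382 continue  boundary S*=105.7128
step 2: (k=2,j=0): S=87.6707, (K−S)⁺=62.5593, hold=62.4851 ⇒ V=62.5593 exercise | (k=2,j=1): S=99.3200, (K−S)⁺=50.9100, hold=50.8358 ⇒ V=50.9100 exercise | (k=2,j=2): S=112.5172, (K−S)⁺=37.7128, hold=37.8181 ⇒ V=37.8181 continue  boundary S*=99.3200
step 1: (k=1,j=0): S=93.3138, (K−S)⁺=56.9162, hold=56.8421 ⇒ V=56.9162 exercise | (k=1,j=1): S=105.7128, (K−S)⁺=44.5172, hold=44.4943 ⇒ V=44.5172 exercise  boundary S*=105.7128
step 0: (k=0,j=0): S=99.3200, (K−S)⁺=50.9100, hold=50.8358 ⇒ V=50.9100 exercise  boundary S*=99.3200

price = 50.9100
boundary = 99.3200 105.7128 99.3200 105.7128 112.5172 105.7128 112.5172 119.7595 127.4679
tree:
50.9100
56.9162 44.5172
62.5593 50.9100 37.8181
67.8611 56.9162 44.5172 30.8382
72.8422 62.5593 50.9100 37.7128 23.6672
77.5221 67.8611 56.9162 44.5172 30.5308 16.5006
81.9191 72.8422 62.5593 50.9100 37.7128 23.0376 9.6690
86.0501 77.5221 67.8611 56.9162 44.5172 30.4705 15.2738 3.8069
89.9313 81.9191 72.8422 62.5593 50.9100 37.7128 22.7621 7.4444 0.0000
93.5778 86.0501 77.5221 67.8611 56.9162 44.5172 30.4705 14.5574 0.0000 0.0000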